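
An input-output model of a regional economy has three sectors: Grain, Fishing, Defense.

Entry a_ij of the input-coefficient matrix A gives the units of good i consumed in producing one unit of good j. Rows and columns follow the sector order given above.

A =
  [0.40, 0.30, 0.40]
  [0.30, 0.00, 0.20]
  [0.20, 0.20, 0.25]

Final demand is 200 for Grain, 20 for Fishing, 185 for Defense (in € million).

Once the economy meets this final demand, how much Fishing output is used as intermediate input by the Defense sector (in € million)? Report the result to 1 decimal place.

I − A =
  [   0.60    -0.30    -0.40]
  [  -0.30     1.00    -0.20]
  [  -0.20    -0.20     0.75]
Cofactors of I−A, C_ij = (−1)^(i+j)·(minor ij) (rows/columns in the sector order above):
  C_11 = (1.00)(0.75) − (-0.20)(-0.20) = 0.7100
  C_12 = −[(-0.30)(0.75) − (-0.20)(-0.20)] = 0.2650
  C_13 = (-0.30)(-0.20) − (1.00)(-0.20) = 0.2600
  C_21 = −[(-0.30)(0.75) − (-0.40)(-0.20)] = 0.3050
  C_22 = (0.60)(0.75) − (-0.40)(-0.20) = 0.3700
  C_23 = −[(0.60)(-0.20) − (-0.30)(-0.20)] = 0.1800
  C_31 = (-0.30)(-0.20) − (-0.40)(1.00) = 0.4600
  C_32 = −[(0.60)(-0.20) − (-0.40)(-0.30)] = 0.2400
  C_33 = (0.60)(1.00) − (-0.30)(-0.30) = 0.5100
det(I−A) = Σ_j (I−A)_1j·C_1j = (0.60)(0.7100) + (-0.30)(0.2650) + (-0.40)(0.2600) = 0.2425
adj(I−A) = Cᵀ =
  [ 0.7100   0.3050   0.4600]
  [ 0.2650   0.3700   0.2400]
  [ 0.2600   0.1800   0.5100]
(I − A)⁻¹ = adj(I−A) / det(I−A) ≈
  [   2.9278     1.2577     1.8969]
  [   1.0928     1.5258     0.9897]
  [   1.0722     0.7423     2.1031]
First solve x = (I − A)⁻¹ d = adj(I−A)·d / det(I−A); in particular x_D = (0.2600·200 + 0.1800·20 + 0.5100·185) / 0.2425 = 149.95 / 0.2425 ≈ 618.351.
Intermediate flow from F to D: z_FD = a_FD · x_D = 0.20 × 149.95 / 0.2425 = 29.99 / 0.2425 ≈ 123.7.

z_FD = 123.7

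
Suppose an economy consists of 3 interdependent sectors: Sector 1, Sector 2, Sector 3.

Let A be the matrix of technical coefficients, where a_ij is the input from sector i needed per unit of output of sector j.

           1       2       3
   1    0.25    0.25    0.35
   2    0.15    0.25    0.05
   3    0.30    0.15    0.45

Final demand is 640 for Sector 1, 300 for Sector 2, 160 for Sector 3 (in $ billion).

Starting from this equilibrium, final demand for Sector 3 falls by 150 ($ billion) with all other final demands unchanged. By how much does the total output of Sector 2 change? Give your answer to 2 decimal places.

Δx_2 = -70.04

I − A =
  [   0.75    -0.25    -0.35]
  [  -0.15     0.75    -0.05]
  [  -0.30    -0.15     0.55]
Cofactors of I−A, C_ij = (−1)^(i+j)·(minor ij) (rows/columns in the sector order above):
  C_11 = (0.75)(0.55) − (-0.05)(-0.15) = 0.4050
  C_12 = −[(-0.15)(0.55) − (-0.05)(-0.30)] = 0.0975
  C_13 = (-0.15)(-0.15) − (0.75)(-0.30) = 0.2475
  C_21 = −[(-0.25)(0.55) − (-0.35)(-0.15)] = 0.1900
  C_22 = (0.75)(0.55) − (-0.35)(-0.30) = 0.3075
  C_23 = −[(0.75)(-0.15) − (-0.25)(-0.30)] = 0.1875
  C_31 = (-0.25)(-0.05) − (-0.35)(0.75) = 0.2750
  C_32 = −[(0.75)(-0.05) − (-0.35)(-0.15)] = 0.0900
  C_33 = (0.75)(0.75) − (-0.25)(-0.15) = 0.5250
det(I−A) = Σ_j (I−A)_1j·C_1j = (0.75)(0.4050) + (-0.25)(0.0975) + (-0.35)(0.2475) = 0.19275
adj(I−A) = Cᵀ =
  [ 0.4050   0.1900   0.2750]
  [ 0.0975   0.3075   0.0900]
  [ 0.2475   0.1875   0.5250]
(I − A)⁻¹ = adj(I−A) / det(I−A) ≈
  [   2.1012     0.9857     1.4267]
  [   0.5058     1.5953     0.4669]
  [   1.2840     0.9728     2.7237]
Δx = (I − A)⁻¹ Δd with Δd having -150 in the Sector 3 component and 0 elsewhere.
So Δx_2 = L_23 · (-150), where L_23 = adj(I−A)_23 / det(I−A) = 0.0900 / 0.19275.
Δx_2 = 0.0900 × (-150) / 0.19275 = -13.50 / 0.19275 ≈ -70.04.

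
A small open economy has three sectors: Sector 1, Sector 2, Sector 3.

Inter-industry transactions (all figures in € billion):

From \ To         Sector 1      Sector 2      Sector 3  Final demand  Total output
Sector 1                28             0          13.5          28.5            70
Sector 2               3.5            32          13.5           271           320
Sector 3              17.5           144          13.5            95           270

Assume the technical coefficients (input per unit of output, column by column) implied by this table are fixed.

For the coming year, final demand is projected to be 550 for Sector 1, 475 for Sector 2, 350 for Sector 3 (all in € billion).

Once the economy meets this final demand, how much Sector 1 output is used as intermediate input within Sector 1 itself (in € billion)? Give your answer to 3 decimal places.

z_11 = 397.691

Technical coefficients a_ij = z_ij / X_j:
  a_11 = 28/70 = 0.40, a_21 = 3.5/70 = 0.05, a_31 = 17.5/70 = 0.25
  a_12 = 0/320 = 0.00, a_22 = 32/320 = 0.10, a_32 = 144/320 = 0.45
  a_13 = 13.5/270 = 0.05, a_23 = 13.5/270 = 0.05, a_33 = 13.5/270 = 0.05
I − A =
  [   0.60     0.00    -0.05]
  [  -0.05     0.90    -0.05]
  [  -0.25    -0.45     0.95]
Cofactors of I−A, C_ij = (−1)^(i+j)·(minor ij) (rows/columns in the sector order above):
  C_11 = (0.90)(0.95) − (-0.05)(-0.45) = 0.8325
  C_12 = −[(-0.05)(0.95) − (-0.05)(-0.25)] = 0.0600
  C_13 = (-0.05)(-0.45) − (0.90)(-0.25) = 0.2475
  C_21 = −[(0.00)(0.95) − (-0.05)(-0.45)] = 0.0225
  C_22 = (0.60)(0.95) − (-0.05)(-0.25) = 0.5575
  C_23 = −[(0.60)(-0.45) − (0.00)(-0.25)] = 0.2700
  C_31 = (0.00)(-0.05) − (-0.05)(0.90) = 0.0450
  C_32 = −[(0.60)(-0.05) − (-0.05)(-0.05)] = 0.0325
  C_33 = (0.60)(0.90) − (0.00)(-0.05) = 0.5400
det(I−A) = Σ_j (I−A)_1j·C_1j = (0.60)(0.8325) + (0.00)(0.0600) + (-0.05)(0.2475) = 0.487125
adj(I−A) = Cᵀ =
  [ 0.8325   0.0225   0.0450]
  [ 0.0600   0.5575   0.0325]
  [ 0.2475   0.2700   0.5400]
(I − A)⁻¹ = adj(I−A) / det(I−A) ≈
  [   1.7090     0.0462     0.0924]
  [   0.1232     1.1445     0.0667]
  [   0.5081     0.5543     1.1085]
First solve x = (I − A)⁻¹ d = adj(I−A)·d / det(I−A); in particular x_1 = (0.8325·550 + 0.0225·475 + 0.0450·350) / 0.487125 = 484.3125 / 0.487125 ≈ 994.22633.
Intermediate flow from 1 to 1: z_11 = a_11 · x_1 = 0.40 × 484.3125 / 0.487125 = 193.725 / 0.487125 ≈ 397.691.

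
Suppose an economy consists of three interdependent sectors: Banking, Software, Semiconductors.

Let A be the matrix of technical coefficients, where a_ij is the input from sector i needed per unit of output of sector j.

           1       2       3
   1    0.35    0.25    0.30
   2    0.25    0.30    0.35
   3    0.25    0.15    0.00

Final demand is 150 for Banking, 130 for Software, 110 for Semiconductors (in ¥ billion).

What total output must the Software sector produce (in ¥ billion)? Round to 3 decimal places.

x_2 = 581.668

I − A =
  [   0.65    -0.25    -0.30]
  [  -0.25     0.70    -0.35]
  [  -0.25    -0.15     1.00]
Cofactors of I−A, C_ij = (−1)^(i+j)·(minor ij) (rows/columns in the sector order above):
  C_11 = (0.70)(1.00) − (-0.35)(-0.15) = 0.6475
  C_12 = −[(-0.25)(1.00) − (-0.35)(-0.25)] = 0.3375
  C_13 = (-0.25)(-0.15) − (0.70)(-0.25) = 0.2125
  C_21 = −[(-0.25)(1.00) − (-0.30)(-0.15)] = 0.2950
  C_22 = (0.65)(1.00) − (-0.30)(-0.25) = 0.5750
  C_23 = −[(0.65)(-0.15) − (-0.25)(-0.25)] = 0.1600
  C_31 = (-0.25)(-0.35) − (-0.30)(0.70) = 0.2975
  C_32 = −[(0.65)(-0.35) − (-0.30)(-0.25)] = 0.3025
  C_33 = (0.65)(0.70) − (-0.25)(-0.25) = 0.3925
det(I−A) = Σ_j (I−A)_1j·C_1j = (0.65)(0.6475) + (-0.25)(0.3375) + (-0.30)(0.2125) = 0.27275
adj(I−A) = Cᵀ =
  [ 0.6475   0.2950   0.2975]
  [ 0.3375   0.5750   0.3025]
  [ 0.2125   0.1600   0.3925]
(I − A)⁻¹ = adj(I−A) / det(I−A) ≈
  [   2.3740     1.0816     1.0907]
  [   1.2374     2.1082     1.1091]
  [   0.7791     0.5866     1.4390]
x = (I − A)⁻¹ d = adj(I−A)·d / det(I−A), with det(I−A) = 0.27275:
  x_1 = (0.6475·150 + 0.2950·130 + 0.2975·110) / 0.27275 = 168.20 / 0.27275 ≈ 616.682
  x_2 = (0.3375·150 + 0.5750·130 + 0.3025·110) / 0.27275 = 158.65 / 0.27275 ≈ 581.668
  x_3 = (0.2125·150 + 0.1600·130 + 0.3925·110) / 0.27275 = 95.85 / 0.27275 ≈ 351.421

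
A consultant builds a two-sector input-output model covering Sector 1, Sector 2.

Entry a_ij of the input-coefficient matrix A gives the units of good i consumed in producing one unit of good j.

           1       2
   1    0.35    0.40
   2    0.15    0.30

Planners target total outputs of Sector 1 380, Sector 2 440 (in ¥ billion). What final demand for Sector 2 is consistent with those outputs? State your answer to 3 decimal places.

d_2 = 251.000

I − A =
  [   0.65    -0.40]
  [  -0.15     0.70]
d = (I − A) x:
  d_1 = (+0.65)·380 + (-0.40)·440 = 71.000
  d_2 = (-0.15)·380 + (+0.70)·440 = 251.000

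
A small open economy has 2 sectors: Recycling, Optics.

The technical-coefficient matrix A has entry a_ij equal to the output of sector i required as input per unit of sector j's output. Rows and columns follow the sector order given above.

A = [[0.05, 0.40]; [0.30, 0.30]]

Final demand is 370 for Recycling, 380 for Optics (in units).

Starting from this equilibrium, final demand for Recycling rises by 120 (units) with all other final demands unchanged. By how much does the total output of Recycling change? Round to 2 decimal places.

Δx_1 = 154.13

I − A =
  [   0.95    -0.40]
  [  -0.30     0.70]
det(I−A) = (0.95)(0.70) − (-0.40)(-0.30) = 0.5450
adj(I−A) = [[0.70, 0.40], [0.30, 0.95]]
(I − A)⁻¹ = adj(I−A) / det(I−A) ≈
  [   1.2844     0.7339]
  [   0.5505     1.7431]
Δx = (I − A)⁻¹ Δd with Δd having +120 in the Recycling component and 0 elsewhere.
So Δx_1 = L_11 · (+120), where L_11 = adj(I−A)_11 / det(I−A) = 0.70 / 0.5450.
Δx_1 = 0.70 × (+120) / 0.5450 = 84.00 / 0.5450 ≈ 154.13.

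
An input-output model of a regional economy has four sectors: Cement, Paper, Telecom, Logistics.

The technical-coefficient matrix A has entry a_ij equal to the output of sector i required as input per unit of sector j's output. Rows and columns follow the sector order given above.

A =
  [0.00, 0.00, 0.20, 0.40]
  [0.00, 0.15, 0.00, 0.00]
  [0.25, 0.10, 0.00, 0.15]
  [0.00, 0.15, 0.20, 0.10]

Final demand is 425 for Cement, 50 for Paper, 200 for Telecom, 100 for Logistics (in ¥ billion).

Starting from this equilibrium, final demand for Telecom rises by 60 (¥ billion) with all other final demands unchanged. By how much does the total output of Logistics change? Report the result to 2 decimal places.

I − A =
  [   1.00     0.00    -0.20    -0.40]
  [   0.00     0.85     0.00     0.00]
  [  -0.25    -0.10     1.00    -0.15]
  [   0.00    -0.15    -0.20     0.90]
Compute the cofactors C_ij = (−1)^(i+j)·(3×3 minor ij) of I−A; the adjugate is their transpose:
adj(I−A) = Cᵀ =
  [ 0.73950   0.09050   0.22100   0.36550]
  [ 0.00000   0.80500   0.00000   0.00000]
  [ 0.19125   0.12750   0.76500   0.21250]
  [ 0.04250   0.16250   0.17000   0.80750]
det(I−A) = Σ_j (I−A)_1j·C_1j = (1.00)(0.73950) + (0.00)(0.00000) + (-0.20)(0.19125) + (-0.40)(0.04250) = 0.68425
(I − A)⁻¹ = adj(I−A) / det(I−A) ≈
  [   1.0807     0.1323     0.3230     0.5342]
  [   0.0000     1.1765     0.0000     0.0000]
  [   0.2795     0.1863     1.1180     0.3106]
  [   0.0621     0.2375     0.2484     1.1801]
Δx = (I − A)⁻¹ Δd with Δd having +60 in the Telecom component and 0 elsewhere.
So Δx_L = L_LT · (+60), where L_LT = adj(I−A)_LT / det(I−A) = 0.17000 / 0.68425.
Δx_L = 0.17000 × (+60) / 0.68425 = 10.20 / 0.68425 ≈ 14.91.

Δx_L = 14.91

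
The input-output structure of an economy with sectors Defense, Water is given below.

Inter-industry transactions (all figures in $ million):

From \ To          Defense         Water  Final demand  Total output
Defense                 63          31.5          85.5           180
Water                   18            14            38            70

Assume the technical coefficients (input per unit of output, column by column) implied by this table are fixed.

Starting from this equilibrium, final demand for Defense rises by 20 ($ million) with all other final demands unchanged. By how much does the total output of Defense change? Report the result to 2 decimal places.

Δx_1 = 33.68

Technical coefficients a_ij = z_ij / X_j:
  a_11 = 63/180 = 0.35, a_21 = 18/180 = 0.10
  a_12 = 31.5/70 = 0.45, a_22 = 14/70 = 0.20
I − A =
  [   0.65    -0.45]
  [  -0.10     0.80]
det(I−A) = (0.65)(0.80) − (-0.45)(-0.10) = 0.4750
adj(I−A) = [[0.80, 0.45], [0.10, 0.65]]
(I − A)⁻¹ = adj(I−A) / det(I−A) ≈
  [   1.6842     0.9474]
  [   0.2105     1.3684]
Δx = (I − A)⁻¹ Δd with Δd having +20 in the Defense component and 0 elsewhere.
So Δx_1 = L_11 · (+20), where L_11 = adj(I−A)_11 / det(I−A) = 0.80 / 0.4750.
Δx_1 = 0.80 × (+20) / 0.4750 = 16.00 / 0.4750 ≈ 33.68.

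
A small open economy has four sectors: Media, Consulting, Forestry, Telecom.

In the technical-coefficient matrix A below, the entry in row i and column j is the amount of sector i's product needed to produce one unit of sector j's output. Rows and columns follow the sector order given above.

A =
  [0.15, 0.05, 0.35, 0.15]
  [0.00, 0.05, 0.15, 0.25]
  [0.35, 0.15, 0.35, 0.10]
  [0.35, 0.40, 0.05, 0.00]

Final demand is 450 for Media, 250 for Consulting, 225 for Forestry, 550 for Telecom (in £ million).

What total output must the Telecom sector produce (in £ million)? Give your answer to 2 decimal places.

x_T = 1529.17

I − A =
  [   0.85    -0.05    -0.35    -0.15]
  [   0.00     0.95    -0.15    -0.25]
  [  -0.35    -0.15     0.65    -0.10]
  [  -0.35    -0.40    -0.05     1.00]
Compute the cofactors C_ij = (−1)^(i+j)·(3×3 minor ij) of I−A; the adjugate is their transpose:
adj(I−A) = Cᵀ =
  [ 0.517375   0.138875   0.321750   0.144500]
  [ 0.119000   0.376750   0.160875   0.128125]
  [ 0.343875   0.193875   0.668250   0.166875]
  [ 0.245875   0.209000   0.210375   0.386750]
det(I−A) = Σ_j (I−A)_1j·C_1j = (0.85)(0.517375) + (-0.05)(0.119000) + (-0.35)(0.343875) + (-0.15)(0.245875) = 0.27658125
(I − A)⁻¹ = adj(I−A) / det(I−A) ≈
  [   1.8706     0.5021     1.1633     0.5225]
  [   0.4303     1.3622     0.5817     0.4632]
  [   1.2433     0.7010     2.4161     0.6033]
  [   0.8890     0.7557     0.7606     1.3983]
x = (I − A)⁻¹ d = adj(I−A)·d / det(I−A), with det(I−A) = 0.27658125:
  x_M = (0.517375·450 + 0.138875·250 + 0.321750·225 + 0.144500·550) / 0.27658125 = 419.40625 / 0.27658125 ≈ 1516.39
  x_C = (0.119000·450 + 0.376750·250 + 0.160875·225 + 0.128125·550) / 0.27658125 = 254.403125 / 0.27658125 ≈ 919.81
  x_F = (0.343875·450 + 0.193875·250 + 0.668250·225 + 0.166875·550) / 0.27658125 = 445.35 / 0.27658125 ≈ 1610.20
  x_T = (0.245875·450 + 0.209000·250 + 0.210375·225 + 0.386750·550) / 0.27658125 = 422.940625 / 0.27658125 ≈ 1529.17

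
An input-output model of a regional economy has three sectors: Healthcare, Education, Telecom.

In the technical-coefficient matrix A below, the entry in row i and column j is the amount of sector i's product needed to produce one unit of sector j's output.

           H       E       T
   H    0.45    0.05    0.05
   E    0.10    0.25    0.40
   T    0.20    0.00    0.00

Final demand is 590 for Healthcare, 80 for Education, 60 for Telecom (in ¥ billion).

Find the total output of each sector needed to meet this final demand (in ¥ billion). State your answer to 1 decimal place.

x_H = 1136.2, x_E = 411.4, x_T = 287.2

I − A =
  [   0.55    -0.05    -0.05]
  [  -0.10     0.75    -0.40]
  [  -0.20     0.00     1.00]
Cofactors of I−A, C_ij = (−1)^(i+j)·(minor ij) (rows/columns in the sector order above):
  C_11 = (0.75)(1.00) − (-0.40)(0.00) = 0.7500
  C_12 = −[(-0.10)(1.00) − (-0.40)(-0.20)] = 0.1800
  C_13 = (-0.10)(0.00) − (0.75)(-0.20) = 0.1500
  C_21 = −[(-0.05)(1.00) − (-0.05)(0.00)] = 0.0500
  C_22 = (0.55)(1.00) − (-0.05)(-0.20) = 0.5400
  C_23 = −[(0.55)(0.00) − (-0.05)(-0.20)] = 0.0100
  C_31 = (-0.05)(-0.40) − (-0.05)(0.75) = 0.0575
  C_32 = −[(0.55)(-0.40) − (-0.05)(-0.10)] = 0.2250
  C_33 = (0.55)(0.75) − (-0.05)(-0.10) = 0.4075
det(I−A) = Σ_j (I−A)_1j·C_1j = (0.55)(0.7500) + (-0.05)(0.1800) + (-0.05)(0.1500) = 0.3960
adj(I−A) = Cᵀ =
  [ 0.7500   0.0500   0.0575]
  [ 0.1800   0.5400   0.2250]
  [ 0.1500   0.0100   0.4075]
(I − A)⁻¹ = adj(I−A) / det(I−A) ≈
  [   1.8939     0.1263     0.1452]
  [   0.4545     1.3636     0.5682]
  [   0.3788     0.0253     1.0290]
x = (I − A)⁻¹ d = adj(I−A)·d / det(I−A), with det(I−A) = 0.3960:
  x_H = (0.7500·590 + 0.0500·80 + 0.0575·60) / 0.3960 = 449.95 / 0.3960 ≈ 1136.2
  x_E = (0.1800·590 + 0.5400·80 + 0.2250·60) / 0.3960 = 162.90 / 0.3960 ≈ 411.4
  x_T = (0.1500·590 + 0.0100·80 + 0.4075·60) / 0.3960 = 113.75 / 0.3960 ≈ 287.2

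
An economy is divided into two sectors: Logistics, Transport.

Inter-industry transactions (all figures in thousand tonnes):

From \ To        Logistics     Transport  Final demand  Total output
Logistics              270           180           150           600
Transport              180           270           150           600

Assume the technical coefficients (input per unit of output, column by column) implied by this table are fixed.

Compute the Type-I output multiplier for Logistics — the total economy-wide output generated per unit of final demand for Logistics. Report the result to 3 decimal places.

Technical coefficients a_ij = z_ij / X_j:
  a_11 = 270/600 = 0.45, a_21 = 180/600 = 0.30
  a_12 = 180/600 = 0.30, a_22 = 270/600 = 0.45
I − A =
  [   0.55    -0.30]
  [  -0.30     0.55]
det(I−A) = (0.55)(0.55) − (-0.30)(-0.30) = 0.2125
adj(I−A) = [[0.55, 0.30], [0.30, 0.55]]
(I − A)⁻¹ = adj(I−A) / det(I−A) ≈
  [   2.5882     1.4118]
  [   1.4118     2.5882]
The output multiplier for sector j is the column-j sum of the Leontief inverse (I − A)⁻¹ = adj(I−A) / det(I−A).
Column 1 of adj(I−A): (0.55, 0.30); det(I−A) = 0.2125.
m_1 = (0.55 + 0.30) / 0.2125 = 0.85 / 0.2125 = 4.000.

m_1 = 4.000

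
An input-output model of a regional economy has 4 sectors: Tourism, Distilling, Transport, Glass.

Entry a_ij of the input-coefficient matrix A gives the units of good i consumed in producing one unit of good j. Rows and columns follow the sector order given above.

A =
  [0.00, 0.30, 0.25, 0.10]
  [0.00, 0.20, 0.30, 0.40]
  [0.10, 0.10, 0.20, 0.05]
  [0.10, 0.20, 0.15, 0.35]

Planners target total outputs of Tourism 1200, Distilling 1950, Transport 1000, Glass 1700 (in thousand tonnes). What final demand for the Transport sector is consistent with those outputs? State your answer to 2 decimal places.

I − A =
  [   1.00    -0.30    -0.25    -0.10]
  [   0.00     0.80    -0.30    -0.40]
  [  -0.10    -0.10     0.80    -0.05]
  [  -0.10    -0.20    -0.15     0.65]
d = (I − A) x:
  d_1 = (+1.00)·1200 + (-0.30)·1950 + (-0.25)·1000 + (-0.10)·1700 = 195.00
  d_2 = (+0.00)·1200 + (+0.80)·1950 + (-0.30)·1000 + (-0.40)·1700 = 580.00
  d_3 = (-0.10)·1200 + (-0.10)·1950 + (+0.80)·1000 + (-0.05)·1700 = 400.00
  d_4 = (-0.10)·1200 + (-0.20)·1950 + (-0.15)·1000 + (+0.65)·1700 = 445.00

d_3 = 400.00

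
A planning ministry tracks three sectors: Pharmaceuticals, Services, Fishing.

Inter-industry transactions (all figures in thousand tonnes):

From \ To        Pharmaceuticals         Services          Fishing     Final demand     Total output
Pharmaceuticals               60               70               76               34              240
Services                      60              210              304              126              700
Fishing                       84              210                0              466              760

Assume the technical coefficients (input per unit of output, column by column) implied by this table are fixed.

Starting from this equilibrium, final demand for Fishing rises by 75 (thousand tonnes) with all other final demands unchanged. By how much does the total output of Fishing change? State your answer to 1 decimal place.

Technical coefficients a_ij = z_ij / X_j:
  a_11 = 60/240 = 0.25, a_21 = 60/240 = 0.25, a_31 = 84/240 = 0.35
  a_12 = 70/700 = 0.10, a_22 = 210/700 = 0.30, a_32 = 210/700 = 0.30
  a_13 = 76/760 = 0.10, a_23 = 304/760 = 0.40, a_33 = 0/760 = 0.00
I − A =
  [   0.75    -0.10    -0.10]
  [  -0.25     0.70    -0.40]
  [  -0.35    -0.30     1.00]
Cofactors of I−A, C_ij = (−1)^(i+j)·(minor ij) (rows/columns in the sector order above):
  C_11 = (0.70)(1.00) − (-0.40)(-0.30) = 0.5800
  C_12 = −[(-0.25)(1.00) − (-0.40)(-0.35)] = 0.3900
  C_13 = (-0.25)(-0.30) − (0.70)(-0.35) = 0.3200
  C_21 = −[(-0.10)(1.00) − (-0.10)(-0.30)] = 0.1300
  C_22 = (0.75)(1.00) − (-0.10)(-0.35) = 0.7150
  C_23 = −[(0.75)(-0.30) − (-0.10)(-0.35)] = 0.2600
  C_31 = (-0.10)(-0.40) − (-0.10)(0.70) = 0.1100
  C_32 = −[(0.75)(-0.40) − (-0.10)(-0.25)] = 0.3250
  C_33 = (0.75)(0.70) − (-0.10)(-0.25) = 0.5000
det(I−A) = Σ_j (I−A)_1j·C_1j = (0.75)(0.5800) + (-0.10)(0.3900) + (-0.10)(0.3200) = 0.3640
adj(I−A) = Cᵀ =
  [ 0.5800   0.1300   0.1100]
  [ 0.3900   0.7150   0.3250]
  [ 0.3200   0.2600   0.5000]
(I − A)⁻¹ = adj(I−A) / det(I−A) ≈
  [   1.5934     0.3571     0.3022]
  [   1.0714     1.9643     0.8929]
  [   0.8791     0.7143     1.3736]
Δx = (I − A)⁻¹ Δd with Δd having +75 in the Fishing component and 0 elsewhere.
So Δx_3 = L_33 · (+75), where L_33 = adj(I−A)_33 / det(I−A) = 0.5000 / 0.3640.
Δx_3 = 0.5000 × (+75) / 0.3640 = 37.50 / 0.3640 ≈ 103.0.

Δx_3 = 103.0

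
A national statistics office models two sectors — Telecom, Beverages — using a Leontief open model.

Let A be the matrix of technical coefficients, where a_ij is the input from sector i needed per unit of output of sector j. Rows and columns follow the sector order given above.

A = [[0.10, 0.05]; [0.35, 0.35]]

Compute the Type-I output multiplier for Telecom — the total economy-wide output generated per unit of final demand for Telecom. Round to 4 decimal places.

I − A =
  [   0.90    -0.05]
  [  -0.35     0.65]
det(I−A) = (0.90)(0.65) − (-0.05)(-0.35) = 0.5675
adj(I−A) = [[0.65, 0.05], [0.35, 0.90]]
(I − A)⁻¹ = adj(I−A) / det(I−A) ≈
  [   1.14537     0.08811]
  [   0.61674     1.58590]
The output multiplier for sector j is the column-j sum of the Leontief inverse (I − A)⁻¹ = adj(I−A) / det(I−A).
Column T of adj(I−A): (0.65, 0.35); det(I−A) = 0.5675.
m_T = (0.65 + 0.35) / 0.5675 = 1.00 / 0.5675 ≈ 1.7621.

m_T = 1.7621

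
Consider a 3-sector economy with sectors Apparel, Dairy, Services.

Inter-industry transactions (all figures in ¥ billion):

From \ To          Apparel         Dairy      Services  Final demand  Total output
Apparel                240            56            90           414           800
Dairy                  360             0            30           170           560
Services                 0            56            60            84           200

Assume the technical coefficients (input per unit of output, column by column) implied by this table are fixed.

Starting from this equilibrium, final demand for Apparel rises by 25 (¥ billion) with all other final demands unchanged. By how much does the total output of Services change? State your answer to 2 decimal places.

Technical coefficients a_ij = z_ij / X_j:
  a_AA = 240/800 = 0.30, a_DA = 360/800 = 0.45, a_SA = 0/800 = 0.00
  a_AD = 56/560 = 0.10, a_DD = 0/560 = 0.00, a_SD = 56/560 = 0.10
  a_AS = 90/200 = 0.45, a_DS = 30/200 = 0.15, a_SS = 60/200 = 0.30
I − A =
  [   0.70    -0.10    -0.45]
  [  -0.45     1.00    -0.15]
  [   0.00    -0.10     0.70]
Cofactors of I−A, C_ij = (−1)^(i+j)·(minor ij) (rows/columns in the sector order above):
  C_11 = (1.00)(0.70) − (-0.15)(-0.10) = 0.6850
  C_12 = −[(-0.45)(0.70) − (-0.15)(0.00)] = 0.3150
  C_13 = (-0.45)(-0.10) − (1.00)(0.00) = 0.0450
  C_21 = −[(-0.10)(0.70) − (-0.45)(-0.10)] = 0.1150
  C_22 = (0.70)(0.70) − (-0.45)(0.00) = 0.4900
  C_23 = −[(0.70)(-0.10) − (-0.10)(0.00)] = 0.0700
  C_31 = (-0.10)(-0.15) − (-0.45)(1.00) = 0.4650
  C_32 = −[(0.70)(-0.15) − (-0.45)(-0.45)] = 0.3075
  C_33 = (0.70)(1.00) − (-0.10)(-0.45) = 0.6550
det(I−A) = Σ_j (I−A)_1j·C_1j = (0.70)(0.6850) + (-0.10)(0.3150) + (-0.45)(0.0450) = 0.42775
adj(I−A) = Cᵀ =
  [ 0.6850   0.1150   0.4650]
  [ 0.3150   0.4900   0.3075]
  [ 0.0450   0.0700   0.6550]
(I − A)⁻¹ = adj(I−A) / det(I−A) ≈
  [   1.6014     0.2688     1.0871]
  [   0.7364     1.1455     0.7189]
  [   0.1052     0.1636     1.5313]
Δx = (I − A)⁻¹ Δd with Δd having +25 in the Apparel component and 0 elsewhere.
So Δx_S = L_SA · (+25), where L_SA = adj(I−A)_SA / det(I−A) = 0.0450 / 0.42775.
Δx_S = 0.0450 × (+25) / 0.42775 = 1.125 / 0.42775 ≈ 2.63.

Δx_S = 2.63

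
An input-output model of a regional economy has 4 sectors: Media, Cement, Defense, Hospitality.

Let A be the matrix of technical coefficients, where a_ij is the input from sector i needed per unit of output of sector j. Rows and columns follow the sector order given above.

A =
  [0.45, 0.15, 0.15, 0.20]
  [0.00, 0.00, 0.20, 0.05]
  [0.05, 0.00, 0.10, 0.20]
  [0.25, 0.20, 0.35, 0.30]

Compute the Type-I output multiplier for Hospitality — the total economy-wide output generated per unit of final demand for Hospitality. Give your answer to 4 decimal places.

I − A =
  [   0.55    -0.15    -0.15    -0.20]
  [   0.00     1.00    -0.20    -0.05]
  [  -0.05     0.00     0.90    -0.20]
  [  -0.25    -0.20    -0.35     0.70]
Compute the cofactors C_ij = (−1)^(i+j)·(3×3 minor ij) of I−A; the adjugate is their transpose:
adj(I−A) = Cᵀ =
  [ 0.543000   0.126000   0.205125   0.222750]
  [ 0.029125   0.246750   0.078500   0.048375]
  [ 0.084500   0.036750   0.327625   0.120375]
  [ 0.244500   0.133875   0.259500   0.486000]
det(I−A) = Σ_j (I−A)_1j·C_1j = (0.55)(0.543000) + (-0.15)(0.029125) + (-0.15)(0.084500) + (-0.20)(0.244500) = 0.23270625
(I − A)⁻¹ = adj(I−A) / det(I−A) ≈
  [   2.33341     0.54146     0.88148     0.95722]
  [   0.12516     1.06035     0.33734     0.20788]
  [   0.36312     0.15792     1.40789     0.51728]
  [   1.05068     0.57530     1.11514     2.08847]
The output multiplier for sector j is the column-j sum of the Leontief inverse (I − A)⁻¹ = adj(I−A) / det(I−A).
Column 4 of adj(I−A): (0.222750, 0.048375, 0.120375, 0.486000); det(I−A) = 0.23270625.
m_4 = (0.222750 + 0.048375 + 0.120375 + 0.486000) / 0.23270625 = 0.8775 / 0.23270625 ≈ 3.7708.

m_4 = 3.7708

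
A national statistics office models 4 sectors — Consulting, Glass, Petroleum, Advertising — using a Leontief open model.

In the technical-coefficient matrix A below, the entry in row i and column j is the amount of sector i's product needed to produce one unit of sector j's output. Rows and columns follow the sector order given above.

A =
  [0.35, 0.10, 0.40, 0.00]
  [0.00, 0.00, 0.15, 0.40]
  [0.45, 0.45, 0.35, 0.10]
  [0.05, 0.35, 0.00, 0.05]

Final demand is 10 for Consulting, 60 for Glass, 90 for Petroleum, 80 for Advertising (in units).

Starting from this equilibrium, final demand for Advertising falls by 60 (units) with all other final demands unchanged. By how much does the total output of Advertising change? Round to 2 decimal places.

I − A =
  [   0.65    -0.10    -0.40     0.00]
  [   0.00     1.00    -0.15    -0.40]
  [  -0.45    -0.45     0.65    -0.10]
  [  -0.05    -0.35     0.00     0.95]
Compute the cofactors C_ij = (−1)^(i+j)·(3×3 minor ij) of I−A; the adjugate is their transpose:
adj(I−A) = Cᵀ =
  [ 0.457125   0.246750   0.338250   0.139500]
  [ 0.077875   0.228375   0.100625   0.106750]
  [ 0.378500   0.343875   0.524500   0.200000]
  [ 0.052750   0.097125   0.054875   0.191875]
det(I−A) = Σ_j (I−A)_1j·C_1j = (0.65)(0.457125) + (-0.10)(0.077875) + (-0.40)(0.378500) + (0.00)(0.052750) = 0.13794375
(I − A)⁻¹ = adj(I−A) / det(I−A) ≈
  [   3.3139     1.7888     2.4521     1.0113]
  [   0.5645     1.6556     0.7295     0.7739]
  [   2.7439     2.4929     3.8023     1.4499]
  [   0.3824     0.7041     0.3978     1.3910]
Δx = (I − A)⁻¹ Δd with Δd having -60 in the Advertising component and 0 elsewhere.
So Δx_A = L_AA · (-60), where L_AA = adj(I−A)_AA / det(I−A) = 0.191875 / 0.13794375.
Δx_A = 0.191875 × (-60) / 0.13794375 = -11.5125 / 0.13794375 ≈ -83.46.

Δx_A = -83.46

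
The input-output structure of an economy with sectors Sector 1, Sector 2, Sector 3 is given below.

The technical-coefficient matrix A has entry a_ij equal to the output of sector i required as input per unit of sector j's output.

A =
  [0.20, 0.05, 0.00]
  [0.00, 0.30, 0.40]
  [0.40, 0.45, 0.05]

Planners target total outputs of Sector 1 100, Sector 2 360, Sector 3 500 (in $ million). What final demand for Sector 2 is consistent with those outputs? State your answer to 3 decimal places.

d_2 = 52.000

I − A =
  [   0.80    -0.05     0.00]
  [   0.00     0.70    -0.40]
  [  -0.40    -0.45     0.95]
d = (I − A) x:
  d_1 = (+0.80)·100 + (-0.05)·360 + (+0.00)·500 = 62.000
  d_2 = (+0.00)·100 + (+0.70)·360 + (-0.40)·500 = 52.000
  d_3 = (-0.40)·100 + (-0.45)·360 + (+0.95)·500 = 273.000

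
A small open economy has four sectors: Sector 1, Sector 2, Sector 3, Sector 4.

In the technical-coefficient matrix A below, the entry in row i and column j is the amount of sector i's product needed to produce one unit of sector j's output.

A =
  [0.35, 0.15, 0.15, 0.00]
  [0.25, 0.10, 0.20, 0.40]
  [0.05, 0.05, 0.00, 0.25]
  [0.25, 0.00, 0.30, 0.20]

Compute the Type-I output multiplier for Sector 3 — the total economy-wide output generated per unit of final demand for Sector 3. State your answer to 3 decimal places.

m_3 = 2.850

I − A =
  [   0.65    -0.15    -0.15     0.00]
  [  -0.25     0.90    -0.20    -0.40]
  [  -0.05    -0.05     1.00    -0.25]
  [  -0.25     0.00    -0.30     0.80]
Compute the cofactors C_ij = (−1)^(i+j)·(3×3 minor ij) of I−A; the adjugate is their transpose:
adj(I−A) = Cᵀ =
  [ 0.638500   0.114750   0.150000   0.104250]
  [ 0.307750   0.455875   0.227000   0.298875]
  [ 0.107250   0.041375   0.423000   0.152875]
  [ 0.239750   0.051375   0.205500   0.530875]
det(I−A) = Σ_j (I−A)_1j·C_1j = (0.65)(0.638500) + (-0.15)(0.307750) + (-0.15)(0.107250) + (0.00)(0.239750) = 0.352775
(I − A)⁻¹ = adj(I−A) / det(I−A) ≈
  [   1.8099     0.3253     0.4252     0.2955]
  [   0.8724     1.2923     0.6435     0.8472]
  [   0.3040     0.1173     1.1991     0.4333]
  [   0.6796     0.1456     0.5825     1.5049]
The output multiplier for sector j is the column-j sum of the Leontief inverse (I − A)⁻¹ = adj(I−A) / det(I−A).
Column 3 of adj(I−A): (0.150000, 0.227000, 0.423000, 0.205500); det(I−A) = 0.352775.
m_3 = (0.150000 + 0.227000 + 0.423000 + 0.205500) / 0.352775 = 1.0055 / 0.352775 ≈ 2.850.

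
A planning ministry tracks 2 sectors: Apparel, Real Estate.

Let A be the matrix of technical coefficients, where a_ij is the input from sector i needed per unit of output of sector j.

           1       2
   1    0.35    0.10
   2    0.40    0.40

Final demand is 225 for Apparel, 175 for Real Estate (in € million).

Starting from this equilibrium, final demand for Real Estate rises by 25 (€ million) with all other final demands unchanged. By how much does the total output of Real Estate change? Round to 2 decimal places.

I − A =
  [   0.65    -0.10]
  [  -0.40     0.60]
det(I−A) = (0.65)(0.60) − (-0.10)(-0.40) = 0.3500
adj(I−A) = [[0.60, 0.10], [0.40, 0.65]]
(I − A)⁻¹ = adj(I−A) / det(I−A) ≈
  [   1.7143     0.2857]
  [   1.1429     1.8571]
Δx = (I − A)⁻¹ Δd with Δd having +25 in the Real Estate component and 0 elsewhere.
So Δx_2 = L_22 · (+25), where L_22 = adj(I−A)_22 / det(I−A) = 0.65 / 0.3500.
Δx_2 = 0.65 × (+25) / 0.3500 = 16.25 / 0.3500 ≈ 46.43.

Δx_2 = 46.43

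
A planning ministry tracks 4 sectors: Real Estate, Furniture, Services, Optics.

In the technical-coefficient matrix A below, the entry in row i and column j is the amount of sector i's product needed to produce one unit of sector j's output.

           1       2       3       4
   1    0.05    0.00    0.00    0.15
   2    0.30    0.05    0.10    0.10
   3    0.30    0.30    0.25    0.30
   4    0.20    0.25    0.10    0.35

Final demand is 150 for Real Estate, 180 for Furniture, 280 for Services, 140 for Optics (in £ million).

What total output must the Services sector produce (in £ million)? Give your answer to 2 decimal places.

x_3 = 879.62

I − A =
  [   0.95     0.00     0.00    -0.15]
  [  -0.30     0.95    -0.10    -0.10]
  [  -0.30    -0.30     0.75    -0.30]
  [  -0.20    -0.25    -0.10     0.65]
Compute the cofactors C_ij = (−1)^(i+j)·(3×3 minor ij) of I−A; the adjugate is their transpose:
adj(I−A) = Cᵀ =
  [ 0.385875   0.032625   0.018000   0.102375]
  [ 0.180750   0.407625   0.072750   0.138000]
  [ 0.321750   0.258750   0.523125   0.355500]
  [ 0.237750   0.206625   0.114000   0.648375]
det(I−A) = Σ_j (I−A)_1j·C_1j = (0.95)(0.385875) + (0.00)(0.180750) + (0.00)(0.321750) + (-0.15)(0.237750) = 0.33091875
(I − A)⁻¹ = adj(I−A) / det(I−A) ≈
  [   1.1661     0.0986     0.0544     0.3094]
  [   0.5462     1.2318     0.2198     0.4170]
  [   0.9723     0.7819     1.5808     1.0743]
  [   0.7185     0.6244     0.3445     1.9593]
x = (I − A)⁻¹ d = adj(I−A)·d / det(I−A), with det(I−A) = 0.33091875:
  x_1 = (0.385875·150 + 0.032625·180 + 0.018000·280 + 0.102375·140) / 0.33091875 = 83.12625 / 0.33091875 ≈ 251.20
  x_2 = (0.180750·150 + 0.407625·180 + 0.072750·280 + 0.138000·140) / 0.33091875 = 140.175 / 0.33091875 ≈ 423.59
  x_3 = (0.321750·150 + 0.258750·180 + 0.523125·280 + 0.355500·140) / 0.33091875 = 291.0825 / 0.33091875 ≈ 879.62
  x_4 = (0.237750·150 + 0.206625·180 + 0.114000·280 + 0.648375·140) / 0.33091875 = 195.5475 / 0.33091875 ≈ 590.92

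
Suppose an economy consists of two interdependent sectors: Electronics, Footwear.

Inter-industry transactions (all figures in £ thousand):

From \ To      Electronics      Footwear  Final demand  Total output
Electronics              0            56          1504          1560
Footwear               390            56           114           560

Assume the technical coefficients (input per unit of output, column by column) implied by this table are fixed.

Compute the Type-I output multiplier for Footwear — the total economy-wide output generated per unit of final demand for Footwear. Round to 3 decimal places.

Technical coefficients a_ij = z_ij / X_j:
  a_11 = 0/1560 = 0.00, a_21 = 390/1560 = 0.25
  a_12 = 56/560 = 0.10, a_22 = 56/560 = 0.10
I − A =
  [   1.00    -0.10]
  [  -0.25     0.90]
det(I−A) = (1.00)(0.90) − (-0.10)(-0.25) = 0.8750
adj(I−A) = [[0.90, 0.10], [0.25, 1.00]]
(I − A)⁻¹ = adj(I−A) / det(I−A) ≈
  [   1.0286     0.1143]
  [   0.2857     1.1429]
The output multiplier for sector j is the column-j sum of the Leontief inverse (I − A)⁻¹ = adj(I−A) / det(I−A).
Column 2 of adj(I−A): (0.10, 1.00); det(I−A) = 0.8750.
m_2 = (0.10 + 1.00) / 0.8750 = 1.10 / 0.8750 ≈ 1.257.

m_2 = 1.257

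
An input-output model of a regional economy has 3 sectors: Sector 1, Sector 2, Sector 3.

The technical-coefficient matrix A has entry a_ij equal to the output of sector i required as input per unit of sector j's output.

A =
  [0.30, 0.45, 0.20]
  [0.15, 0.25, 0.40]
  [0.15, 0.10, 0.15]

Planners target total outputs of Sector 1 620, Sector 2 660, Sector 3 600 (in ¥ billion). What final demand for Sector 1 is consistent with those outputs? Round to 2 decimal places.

I − A =
  [   0.70    -0.45    -0.20]
  [  -0.15     0.75    -0.40]
  [  -0.15    -0.10     0.85]
d = (I − A) x:
  d_1 = (+0.70)·620 + (-0.45)·660 + (-0.20)·600 = 17.00
  d_2 = (-0.15)·620 + (+0.75)·660 + (-0.40)·600 = 162.00
  d_3 = (-0.15)·620 + (-0.10)·660 + (+0.85)·600 = 351.00

d_1 = 17.00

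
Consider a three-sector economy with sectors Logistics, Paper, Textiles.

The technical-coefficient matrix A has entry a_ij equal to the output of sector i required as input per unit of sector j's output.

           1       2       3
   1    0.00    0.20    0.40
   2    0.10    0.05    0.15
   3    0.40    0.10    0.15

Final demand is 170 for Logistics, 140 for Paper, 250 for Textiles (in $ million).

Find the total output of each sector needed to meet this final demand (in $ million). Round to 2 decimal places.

x_1 = 438.89, x_2 = 277.78, x_3 = 533.33

I − A =
  [   1.00    -0.20    -0.40]
  [  -0.10     0.95    -0.15]
  [  -0.40    -0.10     0.85]
Cofactors of I−A, C_ij = (−1)^(i+j)·(minor ij) (rows/columns in the sector order above):
  C_11 = (0.95)(0.85) − (-0.15)(-0.10) = 0.7925
  C_12 = −[(-0.10)(0.85) − (-0.15)(-0.40)] = 0.1450
  C_13 = (-0.10)(-0.10) − (0.95)(-0.40) = 0.3900
  C_21 = −[(-0.20)(0.85) − (-0.40)(-0.10)] = 0.2100
  C_22 = (1.00)(0.85) − (-0.40)(-0.40) = 0.6900
  C_23 = −[(1.00)(-0.10) − (-0.20)(-0.40)] = 0.1800
  C_31 = (-0.20)(-0.15) − (-0.40)(0.95) = 0.4100
  C_32 = −[(1.00)(-0.15) − (-0.40)(-0.10)] = 0.1900
  C_33 = (1.00)(0.95) − (-0.20)(-0.10) = 0.9300
det(I−A) = Σ_j (I−A)_1j·C_1j = (1.00)(0.7925) + (-0.20)(0.1450) + (-0.40)(0.3900) = 0.6075
adj(I−A) = Cᵀ =
  [ 0.7925   0.2100   0.4100]
  [ 0.1450   0.6900   0.1900]
  [ 0.3900   0.1800   0.9300]
(I − A)⁻¹ = adj(I−A) / det(I−A) ≈
  [   1.3045     0.3457     0.6749]
  [   0.2387     1.1358     0.3128]
  [   0.6420     0.2963     1.5309]
x = (I − A)⁻¹ d = adj(I−A)·d / det(I−A), with det(I−A) = 0.6075:
  x_1 = (0.7925·170 + 0.2100·140 + 0.4100·250) / 0.6075 = 266.625 / 0.6075 ≈ 438.89
  x_2 = (0.1450·170 + 0.6900·140 + 0.1900·250) / 0.6075 = 168.75 / 0.6075 ≈ 277.78
  x_3 = (0.3900·170 + 0.1800·140 + 0.9300·250) / 0.6075 = 324.00 / 0.6075 ≈ 533.33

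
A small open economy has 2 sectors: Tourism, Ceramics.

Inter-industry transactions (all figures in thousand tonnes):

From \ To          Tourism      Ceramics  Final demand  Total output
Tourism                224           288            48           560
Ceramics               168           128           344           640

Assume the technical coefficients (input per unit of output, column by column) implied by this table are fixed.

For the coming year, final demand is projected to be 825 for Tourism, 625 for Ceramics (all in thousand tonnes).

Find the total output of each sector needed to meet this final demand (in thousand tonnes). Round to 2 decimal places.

Technical coefficients a_ij = z_ij / X_j:
  a_11 = 224/560 = 0.40, a_21 = 168/560 = 0.30
  a_12 = 288/640 = 0.45, a_22 = 128/640 = 0.20
I − A =
  [   0.60    -0.45]
  [  -0.30     0.80]
det(I−A) = (0.60)(0.80) − (-0.45)(-0.30) = 0.3450
adj(I−A) = [[0.80, 0.45], [0.30, 0.60]]
(I − A)⁻¹ = adj(I−A) / det(I−A) ≈
  [   2.3188     1.3043]
  [   0.8696     1.7391]
x = (I − A)⁻¹ d = adj(I−A)·d / det(I−A), with det(I−A) = 0.3450:
  x_1 = (0.80·825 + 0.45·625) / 0.3450 = 941.25 / 0.3450 ≈ 2728.26
  x_2 = (0.30·825 + 0.60·625) / 0.3450 = 622.50 / 0.3450 ≈ 1804.35

x_1 = 2728.26, x_2 = 1804.35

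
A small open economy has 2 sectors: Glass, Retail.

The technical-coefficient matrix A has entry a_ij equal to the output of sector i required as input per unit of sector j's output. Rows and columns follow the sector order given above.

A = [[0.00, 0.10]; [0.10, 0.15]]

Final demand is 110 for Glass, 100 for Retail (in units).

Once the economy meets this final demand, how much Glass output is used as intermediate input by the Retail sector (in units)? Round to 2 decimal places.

I − A =
  [   1.00    -0.10]
  [  -0.10     0.85]
det(I−A) = (1.00)(0.85) − (-0.10)(-0.10) = 0.8400
adj(I−A) = [[0.85, 0.10], [0.10, 1.00]]
(I − A)⁻¹ = adj(I−A) / det(I−A) ≈
  [   1.0119     0.1190]
  [   0.1190     1.1905]
First solve x = (I − A)⁻¹ d = adj(I−A)·d / det(I−A); in particular x_2 = (0.10·110 + 1.00·100) / 0.8400 = 111.00 / 0.8400 ≈ 132.1429.
Intermediate flow from 1 to 2: z_12 = a_12 · x_2 = 0.10 × 111.00 / 0.8400 = 11.10 / 0.8400 ≈ 13.21.

z_12 = 13.21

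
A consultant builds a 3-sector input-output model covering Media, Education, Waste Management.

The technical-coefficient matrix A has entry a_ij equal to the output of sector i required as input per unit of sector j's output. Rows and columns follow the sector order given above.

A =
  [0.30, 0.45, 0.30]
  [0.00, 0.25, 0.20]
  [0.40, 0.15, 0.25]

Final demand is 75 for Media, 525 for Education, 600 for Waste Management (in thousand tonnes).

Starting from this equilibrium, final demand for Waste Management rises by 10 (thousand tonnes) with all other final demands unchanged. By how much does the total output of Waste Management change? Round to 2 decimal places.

Δx_W = 21.28

I − A =
  [   0.70    -0.45    -0.30]
  [   0.00     0.75    -0.20]
  [  -0.40    -0.15     0.75]
Cofactors of I−A, C_ij = (−1)^(i+j)·(minor ij) (rows/columns in the sector order above):
  C_11 = (0.75)(0.75) − (-0.20)(-0.15) = 0.5325
  C_12 = −[(0.00)(0.75) − (-0.20)(-0.40)] = 0.0800
  C_13 = (0.00)(-0.15) − (0.75)(-0.40) = 0.3000
  C_21 = −[(-0.45)(0.75) − (-0.30)(-0.15)] = 0.3825
  C_22 = (0.70)(0.75) − (-0.30)(-0.40) = 0.4050
  C_23 = −[(0.70)(-0.15) − (-0.45)(-0.40)] = 0.2850
  C_31 = (-0.45)(-0.20) − (-0.30)(0.75) = 0.3150
  C_32 = −[(0.70)(-0.20) − (-0.30)(0.00)] = 0.1400
  C_33 = (0.70)(0.75) − (-0.45)(0.00) = 0.5250
det(I−A) = Σ_j (I−A)_1j·C_1j = (0.70)(0.5325) + (-0.45)(0.0800) + (-0.30)(0.3000) = 0.24675
adj(I−A) = Cᵀ =
  [ 0.5325   0.3825   0.3150]
  [ 0.0800   0.4050   0.1400]
  [ 0.3000   0.2850   0.5250]
(I − A)⁻¹ = adj(I−A) / det(I−A) ≈
  [   2.1581     1.5502     1.2766]
  [   0.3242     1.6413     0.5674]
  [   1.2158     1.1550     2.1277]
Δx = (I − A)⁻¹ Δd with Δd having +10 in the Waste Management component and 0 elsewhere.
So Δx_W = L_WW · (+10), where L_WW = adj(I−A)_WW / det(I−A) = 0.5250 / 0.24675.
Δx_W = 0.5250 × (+10) / 0.24675 = 5.25 / 0.24675 ≈ 21.28.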